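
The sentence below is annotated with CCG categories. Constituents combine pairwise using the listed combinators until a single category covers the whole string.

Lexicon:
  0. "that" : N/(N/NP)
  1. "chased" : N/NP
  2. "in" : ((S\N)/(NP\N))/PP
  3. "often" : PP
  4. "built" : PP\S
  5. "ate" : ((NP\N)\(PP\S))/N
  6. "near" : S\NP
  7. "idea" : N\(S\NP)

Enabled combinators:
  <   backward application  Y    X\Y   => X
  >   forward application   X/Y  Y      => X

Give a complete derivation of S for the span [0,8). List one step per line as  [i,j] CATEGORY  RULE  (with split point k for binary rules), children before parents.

[0,1] N/(N/NP)  lex  "that"
[1,2] N/NP  lex  "chased"
[0,2] N  >  k=1
[2,3] ((S\N)/(NP\N))/PP  lex  "in"
[3,4] PP  lex  "often"
[2,4] (S\N)/(NP\N)  >  k=3
[4,5] PP\S  lex  "built"
[5,6] ((NP\N)\(PP\S))/N  lex  "ate"
[6,7] S\NP  lex  "near"
[7,8] N\(S\NP)  lex  "idea"
[6,8] N  <  k=7
[5,8] (NP\N)\(PP\S)  >  k=6
[4,8] NP\N  <  k=5
[2,8] S\N  >  k=4
[0,8] S  <  k=2

[0,8] S   <
  [0,2] N   >
    [0,1] "that" : N/(N/NP)
    [1,2] "chased" : N/NP
  [2,8] S\N   >
    [2,4] (S\N)/(NP\N)   >
      [2,3] "in" : ((S\N)/(NP\N))/PP
      [3,4] "often" : PP
    [4,8] NP\N   <
      [4,5] "built" : PP\S
      [5,8] (NP\N)\(PP\S)   >
        [5,6] "ate" : ((NP\N)\(PP\S))/N
        [6,8] N   <
          [6,7] "near" : S\NP
          [7,8] "idea" : N\(S\NP)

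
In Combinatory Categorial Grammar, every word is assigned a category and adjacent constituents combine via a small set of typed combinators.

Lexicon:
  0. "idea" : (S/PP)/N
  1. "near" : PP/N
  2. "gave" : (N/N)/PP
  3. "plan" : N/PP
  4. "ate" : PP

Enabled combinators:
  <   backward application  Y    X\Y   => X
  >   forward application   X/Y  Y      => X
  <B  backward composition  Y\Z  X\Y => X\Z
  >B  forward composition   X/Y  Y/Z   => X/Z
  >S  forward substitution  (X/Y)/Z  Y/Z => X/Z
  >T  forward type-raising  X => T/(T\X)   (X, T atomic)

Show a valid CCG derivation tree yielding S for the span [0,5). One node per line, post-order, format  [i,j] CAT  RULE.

[0,5] S   >
  [0,4] S/PP   >B
    [0,2] S/N   >S
      [0,1] "idea" : (S/PP)/N
      [1,2] "near" : PP/N
    [2,4] N/PP   >S
      [2,3] "gave" : (N/N)/PP
      [3,4] "plan" : N/PP
  [4,5] "ate" : PP

[0,1] (S/PP)/N  lex  "idea"
[1,2] PP/N  lex  "near"
[0,2] S/N  >S  k=1
[2,3] (N/N)/PP  lex  "gave"
[3,4] N/PP  lex  "plan"
[2,4] N/PP  >S  k=3
[0,4] S/PP  >B  k=2
[4,5] PP  lex  "ate"
[0,5] S  >  k=4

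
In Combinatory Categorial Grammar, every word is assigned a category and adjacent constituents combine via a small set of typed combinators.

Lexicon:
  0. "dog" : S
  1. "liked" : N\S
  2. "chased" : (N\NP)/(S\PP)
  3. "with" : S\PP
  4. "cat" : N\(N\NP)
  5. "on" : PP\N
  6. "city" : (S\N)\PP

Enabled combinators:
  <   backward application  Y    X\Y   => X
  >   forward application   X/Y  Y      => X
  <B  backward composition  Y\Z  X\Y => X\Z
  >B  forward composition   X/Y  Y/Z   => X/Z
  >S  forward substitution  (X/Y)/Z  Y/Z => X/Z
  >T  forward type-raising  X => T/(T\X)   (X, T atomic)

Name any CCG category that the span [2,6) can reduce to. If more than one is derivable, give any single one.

PP

[0,7] S   <
  [0,2] N   <
    [0,1] "dog" : S
    [1,2] "liked" : N\S
  [2,7] S\N   <
    [2,6] PP   <
      [2,5] N   <
        [2,4] N\NP   >
          [2,3] "chased" : (N\NP)/(S\PP)
          [3,4] "with" : S\PP
        [4,5] "cat" : N\(N\NP)
      [5,6] "on" : PP\N
    [6,7] "city" : (S\N)\PP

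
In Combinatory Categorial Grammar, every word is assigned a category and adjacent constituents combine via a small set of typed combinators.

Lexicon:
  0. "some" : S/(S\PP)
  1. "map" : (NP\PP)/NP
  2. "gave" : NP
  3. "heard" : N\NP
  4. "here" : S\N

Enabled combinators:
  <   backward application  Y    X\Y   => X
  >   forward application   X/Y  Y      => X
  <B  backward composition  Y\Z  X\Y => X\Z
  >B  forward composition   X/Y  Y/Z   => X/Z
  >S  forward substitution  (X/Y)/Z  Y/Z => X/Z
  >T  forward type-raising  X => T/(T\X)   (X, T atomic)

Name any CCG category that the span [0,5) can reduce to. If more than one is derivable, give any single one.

[0,5] S   >
  [0,1] "some" : S/(S\PP)
  [1,5] S\PP   <B
    [1,3] NP\PP   >
      [1,2] "map" : (NP\PP)/NP
      [2,3] "gave" : NP
    [3,5] S\NP   <B
      [3,4] "heard" : N\NP
      [4,5] "here" : S\N

S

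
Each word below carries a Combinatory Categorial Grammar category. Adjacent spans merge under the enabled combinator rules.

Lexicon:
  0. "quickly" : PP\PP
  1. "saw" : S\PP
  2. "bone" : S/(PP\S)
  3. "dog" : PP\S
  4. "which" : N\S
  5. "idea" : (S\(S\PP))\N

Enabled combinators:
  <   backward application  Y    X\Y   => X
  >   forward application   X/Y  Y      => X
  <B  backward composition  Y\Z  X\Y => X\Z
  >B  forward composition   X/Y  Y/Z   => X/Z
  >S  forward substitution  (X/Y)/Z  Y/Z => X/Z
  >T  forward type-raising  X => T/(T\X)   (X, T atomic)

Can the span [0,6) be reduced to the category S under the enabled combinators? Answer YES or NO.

[0,6] S   <
  [0,2] S\PP   <B
    [0,1] "quickly" : PP\PP
    [1,2] "saw" : S\PP
  [2,6] S\(S\PP)   <
    [2,5] N   <
      [2,4] S   >
        [2,3] "bone" : S/(PP\S)
        [3,4] "dog" : PP\S
      [4,5] "which" : N\S
    [5,6] "idea" : (S\(S\PP))\N

YES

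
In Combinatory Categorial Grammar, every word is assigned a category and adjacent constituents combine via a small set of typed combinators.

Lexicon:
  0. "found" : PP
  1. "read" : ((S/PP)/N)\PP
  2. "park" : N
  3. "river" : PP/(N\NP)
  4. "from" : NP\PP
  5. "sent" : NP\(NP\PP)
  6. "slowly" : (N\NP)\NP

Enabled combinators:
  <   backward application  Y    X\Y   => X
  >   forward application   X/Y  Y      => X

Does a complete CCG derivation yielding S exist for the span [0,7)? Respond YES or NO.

[0,7] S   >
  [0,3] S/PP   >
    [0,2] (S/PP)/N   <
      [0,1] "found" : PP
      [1,2] "read" : ((S/PP)/N)\PP
    [2,3] "park" : N
  [3,7] PP   >
    [3,4] "river" : PP/(N\NP)
    [4,7] N\NP   <
      [4,6] NP   <
        [4,5] "from" : NP\PP
        [5,6] "sent" : NP\(NP\PP)
      [6,7] "slowly" : (N\NP)\NP

YES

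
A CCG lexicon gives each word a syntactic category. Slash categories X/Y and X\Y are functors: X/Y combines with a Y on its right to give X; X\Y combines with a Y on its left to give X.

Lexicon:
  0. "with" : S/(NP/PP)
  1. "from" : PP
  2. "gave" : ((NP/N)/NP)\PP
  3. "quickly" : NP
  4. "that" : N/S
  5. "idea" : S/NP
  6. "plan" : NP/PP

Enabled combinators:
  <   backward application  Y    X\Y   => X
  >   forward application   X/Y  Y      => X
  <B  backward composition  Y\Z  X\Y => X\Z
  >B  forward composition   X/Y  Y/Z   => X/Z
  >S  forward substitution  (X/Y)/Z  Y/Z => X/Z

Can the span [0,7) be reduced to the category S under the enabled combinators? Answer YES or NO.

[0,7] S   >
  [0,1] "with" : S/(NP/PP)
  [1,7] NP/PP   >B
    [1,4] NP/N   >
      [1,3] (NP/N)/NP   <
        [1,2] "from" : PP
        [2,3] "gave" : ((NP/N)/NP)\PP
      [3,4] "quickly" : NP
    [4,7] N/PP   >B
      [4,6] N/NP   >B
        [4,5] "that" : N/S
        [5,6] "idea" : S/NP
      [6,7] "plan" : NP/PP

YES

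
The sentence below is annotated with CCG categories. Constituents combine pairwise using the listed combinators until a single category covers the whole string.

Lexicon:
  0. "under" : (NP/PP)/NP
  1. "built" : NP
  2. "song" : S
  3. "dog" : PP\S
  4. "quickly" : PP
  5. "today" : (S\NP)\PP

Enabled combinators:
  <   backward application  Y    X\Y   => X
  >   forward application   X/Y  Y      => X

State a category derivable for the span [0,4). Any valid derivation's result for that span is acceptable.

NP

[0,6] S   <
  [0,4] NP   >
    [0,2] NP/PP   >
      [0,1] "under" : (NP/PP)/NP
      [1,2] "built" : NP
    [2,4] PP   <
      [2,3] "song" : S
      [3,4] "dog" : PP\S
  [4,6] S\NP   <
    [4,5] "quickly" : PP
    [5,6] "today" : (S\NP)\PP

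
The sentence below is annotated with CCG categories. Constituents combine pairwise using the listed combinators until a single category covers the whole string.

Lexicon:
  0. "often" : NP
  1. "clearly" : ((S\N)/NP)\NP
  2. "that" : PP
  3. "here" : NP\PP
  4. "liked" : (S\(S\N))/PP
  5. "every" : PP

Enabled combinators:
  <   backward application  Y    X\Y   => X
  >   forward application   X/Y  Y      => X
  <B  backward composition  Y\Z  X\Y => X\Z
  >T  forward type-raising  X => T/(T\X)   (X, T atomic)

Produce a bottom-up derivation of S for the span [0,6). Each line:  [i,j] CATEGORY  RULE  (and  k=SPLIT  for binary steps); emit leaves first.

[0,1] NP  lex  "often"
[1,2] ((S\N)/NP)\NP  lex  "clearly"
[0,2] (S\N)/NP  <  k=1
[2,3] PP  lex  "that"
[3,4] NP\PP  lex  "here"
[2,4] NP  <  k=3
[0,4] S\N  >  k=2
[4,5] (S\(S\N))/PP  lex  "liked"
[5,6] PP  lex  "every"
[4,6] S\(S\N)  >  k=5
[0,6] S  <  k=4

[0,6] S   <
  [0,4] S\N   >
    [0,2] (S\N)/NP   <
      [0,1] "often" : NP
      [1,2] "clearly" : ((S\N)/NP)\NP
    [2,4] NP   <
      [2,3] "that" : PP
      [3,4] "here" : NP\PP
  [4,6] S\(S\N)   >
    [4,5] "liked" : (S\(S\N))/PP
    [5,6] "every" : PP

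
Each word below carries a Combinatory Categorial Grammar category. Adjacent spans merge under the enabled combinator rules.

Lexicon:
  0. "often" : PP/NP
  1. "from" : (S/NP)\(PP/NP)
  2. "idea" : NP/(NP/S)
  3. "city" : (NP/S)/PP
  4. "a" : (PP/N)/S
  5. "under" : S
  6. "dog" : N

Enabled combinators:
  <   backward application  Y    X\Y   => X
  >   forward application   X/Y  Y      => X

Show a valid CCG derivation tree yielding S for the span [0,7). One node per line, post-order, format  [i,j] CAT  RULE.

[0,7] S   >
  [0,2] S/NP   <
    [0,1] "often" : PP/NP
    [1,2] "from" : (S/NP)\(PP/NP)
  [2,7] NP   >
    [2,3] "idea" : NP/(NP/S)
    [3,7] NP/S   >
      [3,4] "city" : (NP/S)/PP
      [4,7] PP   >
        [4,6] PP/N   >
          [4,5] "a" : (PP/N)/S
          [5,6] "under" : S
        [6,7] "dog" : N

[0,1] PP/NP  lex  "often"
[1,2] (S/NP)\(PP/NP)  lex  "from"
[0,2] S/NP  <  k=1
[2,3] NP/(NP/S)  lex  "idea"
[3,4] (NP/S)/PP  lex  "city"
[4,5] (PP/N)/S  lex  "a"
[5,6] S  lex  "under"
[4,6] PP/N  >  k=5
[6,7] N  lex  "dog"
[4,7] PP  >  k=6
[3,7] NP/S  >  k=4
[2,7] NP  >  k=3
[0,7] S  >  k=2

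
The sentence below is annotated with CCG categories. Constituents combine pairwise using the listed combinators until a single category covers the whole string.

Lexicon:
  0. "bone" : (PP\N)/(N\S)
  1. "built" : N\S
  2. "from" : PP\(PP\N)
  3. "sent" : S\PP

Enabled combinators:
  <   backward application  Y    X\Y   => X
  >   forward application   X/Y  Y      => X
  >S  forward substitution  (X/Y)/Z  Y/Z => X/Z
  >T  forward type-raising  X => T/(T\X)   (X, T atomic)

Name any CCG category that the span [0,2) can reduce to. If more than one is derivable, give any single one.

PP\N

[0,4] S   <
  [0,3] PP   <
    [0,2] PP\N   >
      [0,1] "bone" : (PP\N)/(N\S)
      [1,2] "built" : N\S
    [2,3] "from" : PP\(PP\N)
  [3,4] "sent" : S\PP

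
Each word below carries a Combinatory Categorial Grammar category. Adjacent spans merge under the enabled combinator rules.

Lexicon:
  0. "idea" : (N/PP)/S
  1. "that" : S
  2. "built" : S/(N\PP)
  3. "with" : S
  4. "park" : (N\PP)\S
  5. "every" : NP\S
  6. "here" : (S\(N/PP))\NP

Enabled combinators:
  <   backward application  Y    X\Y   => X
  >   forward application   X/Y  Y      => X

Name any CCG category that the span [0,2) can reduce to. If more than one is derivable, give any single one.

N/PP

[0,7] S   <
  [0,2] N/PP   >
    [0,1] "idea" : (N/PP)/S
    [1,2] "that" : S
  [2,7] S\(N/PP)   <
    [2,6] NP   <
      [2,5] S   >
        [2,3] "built" : S/(N\PP)
        [3,5] N\PP   <
          [3,4] "with" : S
          [4,5] "park" : (N\PP)\S
      [5,6] "every" : NP\S
    [6,7] "here" : (S\(N/PP))\NP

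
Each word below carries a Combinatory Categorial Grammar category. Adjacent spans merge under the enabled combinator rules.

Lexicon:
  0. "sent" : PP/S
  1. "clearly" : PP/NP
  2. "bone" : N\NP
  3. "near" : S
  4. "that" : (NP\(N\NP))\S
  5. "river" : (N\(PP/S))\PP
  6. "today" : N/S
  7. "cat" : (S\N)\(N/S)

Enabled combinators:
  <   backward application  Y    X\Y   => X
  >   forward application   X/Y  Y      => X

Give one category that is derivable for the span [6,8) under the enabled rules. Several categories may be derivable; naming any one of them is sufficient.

S\N

[0,8] S   <
  [0,6] N   <
    [0,1] "sent" : PP/S
    [1,6] N\(PP/S)   <
      [1,5] PP   >
        [1,2] "clearly" : PP/NP
        [2,5] NP   <
          [2,3] "bone" : N\NP
          [3,5] NP\(N\NP)   <
            [3,4] "near" : S
            [4,5] "that" : (NP\(N\NP))\S
      [5,6] "river" : (N\(PP/S))\PP
  [6,8] S\N   <
    [6,7] "today" : N/S
    [7,8] "cat" : (S\N)\(N/S)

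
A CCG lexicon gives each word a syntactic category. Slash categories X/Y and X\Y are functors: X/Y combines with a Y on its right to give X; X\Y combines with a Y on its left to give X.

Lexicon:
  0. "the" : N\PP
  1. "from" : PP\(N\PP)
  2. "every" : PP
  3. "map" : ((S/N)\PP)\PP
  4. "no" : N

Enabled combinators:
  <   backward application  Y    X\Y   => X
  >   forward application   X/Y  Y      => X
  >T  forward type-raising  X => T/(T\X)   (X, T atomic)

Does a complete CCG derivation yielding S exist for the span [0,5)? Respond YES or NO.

YES

[0,5] S   >
  [0,4] S/N   <
    [0,2] PP   <
      [0,1] "the" : N\PP
      [1,2] "from" : PP\(N\PP)
    [2,4] (S/N)\PP   <
      [2,3] "every" : PP
      [3,4] "map" : ((S/N)\PP)\PP
  [4,5] "no" : N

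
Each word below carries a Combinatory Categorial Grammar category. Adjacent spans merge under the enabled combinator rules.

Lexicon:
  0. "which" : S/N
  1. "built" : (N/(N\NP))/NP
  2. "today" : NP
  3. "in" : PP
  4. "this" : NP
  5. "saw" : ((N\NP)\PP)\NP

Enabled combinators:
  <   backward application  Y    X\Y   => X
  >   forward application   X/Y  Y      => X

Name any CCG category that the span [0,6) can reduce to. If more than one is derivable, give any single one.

S

[0,6] S   >
  [0,1] "which" : S/N
  [1,6] N   >
    [1,3] N/(N\NP)   >
      [1,2] "built" : (N/(N\NP))/NP
      [2,3] "today" : NP
    [3,6] N\NP   <
      [3,4] "in" : PP
      [4,6] (N\NP)\PP   <
        [4,5] "this" : NP
        [5,6] "saw" : ((N\NP)\PP)\NP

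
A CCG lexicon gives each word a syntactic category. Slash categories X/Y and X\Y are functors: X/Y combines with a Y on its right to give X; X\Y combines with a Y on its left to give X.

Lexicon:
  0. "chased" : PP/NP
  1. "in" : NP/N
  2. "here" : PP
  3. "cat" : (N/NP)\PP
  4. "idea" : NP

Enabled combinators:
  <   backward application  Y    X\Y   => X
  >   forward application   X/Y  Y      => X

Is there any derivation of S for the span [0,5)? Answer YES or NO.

NO

PP/NP NP/N PP (N/NP)\PP NP
CKY chart[0,5] = {PP}; S ∉ chart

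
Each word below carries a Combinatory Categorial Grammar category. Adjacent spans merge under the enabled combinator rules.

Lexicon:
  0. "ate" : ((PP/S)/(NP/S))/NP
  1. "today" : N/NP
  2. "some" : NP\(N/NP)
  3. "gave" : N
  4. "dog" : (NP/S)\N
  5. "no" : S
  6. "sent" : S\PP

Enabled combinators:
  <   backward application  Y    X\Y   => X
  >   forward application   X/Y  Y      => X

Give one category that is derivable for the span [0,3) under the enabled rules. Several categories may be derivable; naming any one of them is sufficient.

[0,7] S   <
  [0,6] PP   >
    [0,5] PP/S   >
      [0,3] (PP/S)/(NP/S)   >
        [0,1] "ate" : ((PP/S)/(NP/S))/NP
        [1,3] NP   <
          [1,2] "today" : N/NP
          [2,3] "some" : NP\(N/NP)
      [3,5] NP/S   <
        [3,4] "gave" : N
        [4,5] "dog" : (NP/S)\N
    [5,6] "no" : S
  [6,7] "sent" : S\PP

(PP/S)/(NP/S)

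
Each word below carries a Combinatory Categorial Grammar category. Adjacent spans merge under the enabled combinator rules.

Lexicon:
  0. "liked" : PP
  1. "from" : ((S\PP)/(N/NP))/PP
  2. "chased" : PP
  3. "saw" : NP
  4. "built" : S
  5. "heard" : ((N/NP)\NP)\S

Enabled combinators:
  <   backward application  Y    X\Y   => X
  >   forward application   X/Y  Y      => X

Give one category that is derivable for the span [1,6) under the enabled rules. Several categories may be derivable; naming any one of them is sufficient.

S\PP

[0,6] S   <
  [0,1] "liked" : PP
  [1,6] S\PP   >
    [1,3] (S\PP)/(N/NP)   >
      [1,2] "from" : ((S\PP)/(N/NP))/PP
      [2,3] "chased" : PP
    [3,6] N/NP   <
      [3,4] "saw" : NP
      [4,6] (N/NP)\NP   <
        [4,5] "built" : S
        [5,6] "heard" : ((N/NP)\NP)\S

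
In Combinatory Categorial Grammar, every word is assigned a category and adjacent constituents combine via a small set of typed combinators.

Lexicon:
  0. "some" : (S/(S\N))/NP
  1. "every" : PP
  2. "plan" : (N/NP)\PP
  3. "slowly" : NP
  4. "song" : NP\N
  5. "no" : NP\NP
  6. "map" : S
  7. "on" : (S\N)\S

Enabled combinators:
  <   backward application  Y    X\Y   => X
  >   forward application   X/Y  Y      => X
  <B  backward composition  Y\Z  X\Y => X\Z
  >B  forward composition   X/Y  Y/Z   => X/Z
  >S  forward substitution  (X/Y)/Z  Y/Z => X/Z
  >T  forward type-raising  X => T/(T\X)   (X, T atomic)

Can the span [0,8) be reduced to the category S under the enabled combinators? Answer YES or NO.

[0,8] S   >
  [0,6] S/(S\N)   >
    [0,1] "some" : (S/(S\N))/NP
    [1,6] NP   <
      [1,4] N   >
        [1,3] N/NP   <
          [1,2] "every" : PP
          [2,3] "plan" : (N/NP)\PP
        [3,4] "slowly" : NP
      [4,6] NP\N   <B
        [4,5] "song" : NP\N
        [5,6] "no" : NP\NP
  [6,8] S\N   <
    [6,7] "map" : S
    [7,8] "on" : (S\N)\S

YES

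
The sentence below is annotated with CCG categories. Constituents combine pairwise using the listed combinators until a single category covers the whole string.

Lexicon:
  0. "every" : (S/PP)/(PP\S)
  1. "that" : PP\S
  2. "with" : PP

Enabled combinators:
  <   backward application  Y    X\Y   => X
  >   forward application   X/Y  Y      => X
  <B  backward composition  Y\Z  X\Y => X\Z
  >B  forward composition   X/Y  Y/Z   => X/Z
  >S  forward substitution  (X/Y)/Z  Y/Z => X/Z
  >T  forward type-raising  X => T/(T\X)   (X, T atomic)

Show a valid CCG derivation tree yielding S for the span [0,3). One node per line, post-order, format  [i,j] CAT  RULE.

[0,1] (S/PP)/(PP\S)  lex  "every"
[1,2] PP\S  lex  "that"
[0,2] S/PP  >  k=1
[2,3] PP  lex  "with"
[0,3] S  >  k=2

[0,3] S   >
  [0,2] S/PP   >
    [0,1] "every" : (S/PP)/(PP\S)
    [1,2] "that" : PP\S
  [2,3] "with" : PP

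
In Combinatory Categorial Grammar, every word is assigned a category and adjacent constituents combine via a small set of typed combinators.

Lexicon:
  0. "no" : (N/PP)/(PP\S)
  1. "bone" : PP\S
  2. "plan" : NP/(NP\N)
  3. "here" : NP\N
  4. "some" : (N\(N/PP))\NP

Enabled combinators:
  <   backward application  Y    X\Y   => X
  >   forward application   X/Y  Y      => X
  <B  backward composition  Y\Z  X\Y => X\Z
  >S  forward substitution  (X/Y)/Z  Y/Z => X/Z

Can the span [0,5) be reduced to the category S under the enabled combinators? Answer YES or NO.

(N/PP)/(PP\S) PP\S NP/(NP\N) NP\N (N\(N/PP))\NP
CKY chart[0,5] = {N}; S ∉ chart

NO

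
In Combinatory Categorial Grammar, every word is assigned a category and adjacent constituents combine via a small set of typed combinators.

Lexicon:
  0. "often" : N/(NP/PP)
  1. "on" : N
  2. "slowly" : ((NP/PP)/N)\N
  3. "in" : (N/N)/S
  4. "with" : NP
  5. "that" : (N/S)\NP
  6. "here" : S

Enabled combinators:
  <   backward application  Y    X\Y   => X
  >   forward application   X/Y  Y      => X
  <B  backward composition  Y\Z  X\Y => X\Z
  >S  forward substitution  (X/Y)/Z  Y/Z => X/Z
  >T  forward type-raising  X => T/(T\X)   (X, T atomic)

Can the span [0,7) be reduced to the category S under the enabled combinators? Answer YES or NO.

N/(NP/PP) N ((NP/PP)/N)\N (N/N)/S NP (N/S)\NP S
CKY chart[0,7] = {N, N/(N\N), NP/(NP\N), PP/(PP\N), S/(S\N)}; S ∉ chart

NO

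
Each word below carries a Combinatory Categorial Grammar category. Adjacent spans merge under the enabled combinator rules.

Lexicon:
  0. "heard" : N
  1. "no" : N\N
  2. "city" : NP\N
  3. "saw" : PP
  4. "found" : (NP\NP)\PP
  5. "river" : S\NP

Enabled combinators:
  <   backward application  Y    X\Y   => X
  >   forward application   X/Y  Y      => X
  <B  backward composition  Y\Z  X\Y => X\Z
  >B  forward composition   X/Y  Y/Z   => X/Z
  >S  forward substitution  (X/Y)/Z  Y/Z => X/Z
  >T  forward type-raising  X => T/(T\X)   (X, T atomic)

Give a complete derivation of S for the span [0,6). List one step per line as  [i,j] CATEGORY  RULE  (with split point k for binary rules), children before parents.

[0,6] S   <
  [0,5] NP   <
    [0,1] "heard" : N
    [1,5] NP\N   <B
      [1,3] NP\N   <B
        [1,2] "no" : N\N
        [2,3] "city" : NP\N
      [3,5] NP\NP   <
        [3,4] "saw" : PP
        [4,5] "found" : (NP\NP)\PP
  [5,6] "river" : S\NP

[0,1] N  lex  "heard"
[1,2] N\N  lex  "no"
[2,3] NP\N  lex  "city"
[1,3] NP\N  <B  k=2
[3,4] PP  lex  "saw"
[4,5] (NP\NP)\PP  lex  "found"
[3,5] NP\NP  <  k=4
[1,5] NP\N  <B  k=3
[0,5] NP  <  k=1
[5,6] S\NP  lex  "river"
[0,6] S  <  k=5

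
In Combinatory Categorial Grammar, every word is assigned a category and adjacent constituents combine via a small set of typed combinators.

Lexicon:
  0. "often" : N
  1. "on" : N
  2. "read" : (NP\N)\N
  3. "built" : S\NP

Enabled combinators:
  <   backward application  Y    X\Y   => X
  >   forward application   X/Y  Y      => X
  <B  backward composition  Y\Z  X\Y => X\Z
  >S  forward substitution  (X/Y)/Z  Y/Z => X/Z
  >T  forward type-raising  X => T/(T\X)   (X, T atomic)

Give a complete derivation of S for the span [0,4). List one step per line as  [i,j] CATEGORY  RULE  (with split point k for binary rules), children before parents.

[0,1] N  lex  "often"
[0,1] NP/(NP\N)  >T
[1,2] N  lex  "on"
[2,3] (NP\N)\N  lex  "read"
[1,3] NP\N  <  k=2
[0,3] NP  >  k=1
[3,4] S\NP  lex  "built"
[0,4] S  <  k=3

[0,4] S   <
  [0,3] NP   >
    [0,1] NP/(NP\N)   >T
      [0,1] "often" : N
    [1,3] NP\N   <
      [1,2] "on" : N
      [2,3] "read" : (NP\N)\N
  [3,4] "built" : S\NP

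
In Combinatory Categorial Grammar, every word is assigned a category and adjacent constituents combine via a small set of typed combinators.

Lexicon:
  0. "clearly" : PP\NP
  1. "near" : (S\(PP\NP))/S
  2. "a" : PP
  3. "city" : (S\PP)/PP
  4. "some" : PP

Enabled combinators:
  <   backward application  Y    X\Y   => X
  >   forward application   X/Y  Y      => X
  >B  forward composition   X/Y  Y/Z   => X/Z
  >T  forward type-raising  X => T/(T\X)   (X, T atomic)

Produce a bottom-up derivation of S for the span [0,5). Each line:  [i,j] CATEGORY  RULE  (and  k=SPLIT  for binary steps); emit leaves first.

[0,5] S   <
  [0,1] "clearly" : PP\NP
  [1,5] S\(PP\NP)   >
    [1,2] "near" : (S\(PP\NP))/S
    [2,5] S   <
      [2,3] "a" : PP
      [3,5] S\PP   >
        [3,4] "city" : (S\PP)/PP
        [4,5] "some" : PP

[0,1] PP\NP  lex  "clearly"
[1,2] (S\(PP\NP))/S  lex  "near"
[2,3] PP  lex  "a"
[3,4] (S\PP)/PP  lex  "city"
[4,5] PP  lex  "some"
[3,5] S\PP  >  k=4
[2,5] S  <  k=3
[1,5] S\(PP\NP)  >  k=2
[0,5] S  <  k=1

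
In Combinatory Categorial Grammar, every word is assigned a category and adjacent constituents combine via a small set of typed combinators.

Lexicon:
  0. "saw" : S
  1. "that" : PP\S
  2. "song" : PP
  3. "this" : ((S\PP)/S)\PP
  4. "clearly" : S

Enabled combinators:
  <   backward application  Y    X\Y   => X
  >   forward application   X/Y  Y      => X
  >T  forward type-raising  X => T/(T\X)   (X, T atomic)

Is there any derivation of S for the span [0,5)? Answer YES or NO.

YES

[0,5] S   <
  [0,2] PP   <
    [0,1] "saw" : S
    [1,2] "that" : PP\S
  [2,5] S\PP   >
    [2,4] (S\PP)/S   <
      [2,3] "song" : PP
      [3,4] "this" : ((S\PP)/S)\PP
    [4,5] "clearly" : S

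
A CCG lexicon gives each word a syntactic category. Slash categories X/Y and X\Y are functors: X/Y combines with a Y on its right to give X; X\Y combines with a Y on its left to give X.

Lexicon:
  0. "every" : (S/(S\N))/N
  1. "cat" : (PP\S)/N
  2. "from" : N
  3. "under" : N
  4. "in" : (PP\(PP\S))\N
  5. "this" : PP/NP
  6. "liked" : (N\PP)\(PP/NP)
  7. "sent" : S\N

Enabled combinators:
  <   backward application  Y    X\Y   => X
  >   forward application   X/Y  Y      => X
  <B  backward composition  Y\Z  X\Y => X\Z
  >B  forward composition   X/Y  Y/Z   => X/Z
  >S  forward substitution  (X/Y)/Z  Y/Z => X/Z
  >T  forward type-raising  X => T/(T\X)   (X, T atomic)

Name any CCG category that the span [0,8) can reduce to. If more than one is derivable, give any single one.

[0,8] S   >
  [0,7] S/(S\N)   >
    [0,1] "every" : (S/(S\N))/N
    [1,7] N   <
      [1,5] PP   <
        [1,3] PP\S   >
          [1,2] "cat" : (PP\S)/N
          [2,3] "from" : N
        [3,5] PP\(PP\S)   <
          [3,4] "under" : N
          [4,5] "in" : (PP\(PP\S))\N
      [5,7] N\PP   <
        [5,6] "this" : PP/NP
        [6,7] "liked" : (N\PP)\(PP/NP)
  [7,8] "sent" : S\N

S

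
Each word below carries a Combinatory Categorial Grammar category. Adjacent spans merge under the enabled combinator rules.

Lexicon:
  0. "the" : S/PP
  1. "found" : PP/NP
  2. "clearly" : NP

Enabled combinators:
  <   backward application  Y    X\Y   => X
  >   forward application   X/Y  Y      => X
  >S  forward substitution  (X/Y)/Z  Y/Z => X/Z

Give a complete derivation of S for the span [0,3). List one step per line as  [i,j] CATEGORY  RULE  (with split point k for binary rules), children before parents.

[0,1] S/PP  lex  "the"
[1,2] PP/NP  lex  "found"
[2,3] NP  lex  "clearly"
[1,3] PP  >  k=2
[0,3] S  >  k=1

[0,3] S   >
  [0,1] "the" : S/PP
  [1,3] PP   >
    [1,2] "found" : PP/NP
    [2,3] "clearly" : NP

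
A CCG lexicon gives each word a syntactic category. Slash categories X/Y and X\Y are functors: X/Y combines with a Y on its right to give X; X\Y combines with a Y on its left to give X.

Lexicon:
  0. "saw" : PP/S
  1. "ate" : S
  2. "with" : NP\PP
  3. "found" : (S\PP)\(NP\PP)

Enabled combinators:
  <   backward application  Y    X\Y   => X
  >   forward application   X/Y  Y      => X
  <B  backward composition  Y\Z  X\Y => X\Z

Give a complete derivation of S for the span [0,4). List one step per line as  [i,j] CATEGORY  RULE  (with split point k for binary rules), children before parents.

[0,1] PP/S  lex  "saw"
[1,2] S  lex  "ate"
[0,2] PP  >  k=1
[2,3] NP\PP  lex  "with"
[3,4] (S\PP)\(NP\PP)  lex  "found"
[2,4] S\PP  <  k=3
[0,4] S  <  k=2

[0,4] S   <
  [0,2] PP   >
    [0,1] "saw" : PP/S
    [1,2] "ate" : S
  [2,4] S\PP   <
    [2,3] "with" : NP\PP
    [3,4] "found" : (S\PP)\(NP\PP)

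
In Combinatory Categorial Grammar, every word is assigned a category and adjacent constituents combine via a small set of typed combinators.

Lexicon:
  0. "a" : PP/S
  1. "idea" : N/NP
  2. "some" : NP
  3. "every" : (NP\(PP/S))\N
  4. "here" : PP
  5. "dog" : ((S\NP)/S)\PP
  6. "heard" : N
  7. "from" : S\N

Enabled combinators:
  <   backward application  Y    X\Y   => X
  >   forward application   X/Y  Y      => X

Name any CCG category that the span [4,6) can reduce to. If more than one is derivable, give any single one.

(S\NP)/S

[0,8] S   <
  [0,4] NP   <
    [0,1] "a" : PP/S
    [1,4] NP\(PP/S)   <
      [1,3] N   >
        [1,2] "idea" : N/NP
        [2,3] "some" : NP
      [3,4] "every" : (NP\(PP/S))\N
  [4,8] S\NP   >
    [4,6] (S\NP)/S   <
      [4,5] "here" : PP
      [5,6] "dog" : ((S\NP)/S)\PP
    [6,8] S   <
      [6,7] "heard" : N
      [7,8] "from" : S\N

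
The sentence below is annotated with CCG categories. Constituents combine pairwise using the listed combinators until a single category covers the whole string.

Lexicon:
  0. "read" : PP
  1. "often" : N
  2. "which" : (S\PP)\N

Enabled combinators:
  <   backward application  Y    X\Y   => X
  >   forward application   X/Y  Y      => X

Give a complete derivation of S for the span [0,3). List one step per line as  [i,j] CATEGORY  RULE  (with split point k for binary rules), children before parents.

[0,1] PP  lex  "read"
[1,2] N  lex  "often"
[2,3] (S\PP)\N  lex  "which"
[1,3] S\PP  <  k=2
[0,3] S  <  k=1

[0,3] S   <
  [0,1] "read" : PP
  [1,3] S\PP   <
    [1,2] "often" : N
    [2,3] "which" : (S\PP)\N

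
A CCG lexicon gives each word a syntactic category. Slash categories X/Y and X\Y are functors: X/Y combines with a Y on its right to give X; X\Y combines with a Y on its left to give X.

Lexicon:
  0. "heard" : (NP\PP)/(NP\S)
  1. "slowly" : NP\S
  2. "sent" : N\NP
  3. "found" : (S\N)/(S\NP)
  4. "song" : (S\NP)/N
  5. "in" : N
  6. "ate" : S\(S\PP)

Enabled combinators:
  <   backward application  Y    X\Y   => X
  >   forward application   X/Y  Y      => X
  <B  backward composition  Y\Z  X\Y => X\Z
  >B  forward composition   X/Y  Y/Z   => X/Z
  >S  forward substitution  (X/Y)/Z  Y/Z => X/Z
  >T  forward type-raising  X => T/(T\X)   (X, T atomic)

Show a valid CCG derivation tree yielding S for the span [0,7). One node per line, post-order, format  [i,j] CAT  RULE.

[0,7] S   <
  [0,6] S\PP   <B
    [0,2] NP\PP   >
      [0,1] "heard" : (NP\PP)/(NP\S)
      [1,2] "slowly" : NP\S
    [2,6] S\NP   <B
      [2,3] "sent" : N\NP
      [3,6] S\N   >
        [3,4] "found" : (S\N)/(S\NP)
        [4,6] S\NP   >
          [4,5] "song" : (S\NP)/N
          [5,6] "in" : N
  [6,7] "ate" : S\(S\PP)

[0,1] (NP\PP)/(NP\S)  lex  "heard"
[1,2] NP\S  lex  "slowly"
[0,2] NP\PP  >  k=1
[2,3] N\NP  lex  "sent"
[3,4] (S\N)/(S\NP)  lex  "found"
[4,5] (S\NP)/N  lex  "song"
[5,6] N  lex  "in"
[4,6] S\NP  >  k=5
[3,6] S\N  >  k=4
[2,6] S\NP  <B  k=3
[0,6] S\PP  <B  k=2
[6,7] S\(S\PP)  lex  "ate"
[0,7] S  <  k=6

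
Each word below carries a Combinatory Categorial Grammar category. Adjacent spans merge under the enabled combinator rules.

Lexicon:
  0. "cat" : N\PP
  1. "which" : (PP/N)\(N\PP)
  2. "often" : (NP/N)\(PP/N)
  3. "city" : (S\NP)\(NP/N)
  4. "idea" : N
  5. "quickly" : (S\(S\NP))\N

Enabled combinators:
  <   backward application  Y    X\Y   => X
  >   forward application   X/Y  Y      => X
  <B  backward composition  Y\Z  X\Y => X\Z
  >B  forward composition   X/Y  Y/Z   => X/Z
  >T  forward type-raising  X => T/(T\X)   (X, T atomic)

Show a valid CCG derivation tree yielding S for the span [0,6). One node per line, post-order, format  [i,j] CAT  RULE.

[0,6] S   <
  [0,4] S\NP   <
    [0,3] NP/N   <
      [0,2] PP/N   <
        [0,1] "cat" : N\PP
        [1,2] "which" : (PP/N)\(N\PP)
      [2,3] "often" : (NP/N)\(PP/N)
    [3,4] "city" : (S\NP)\(NP/N)
  [4,6] S\(S\NP)   <
    [4,5] "idea" : N
    [5,6] "quickly" : (S\(S\NP))\N

[0,1] N\PP  lex  "cat"
[1,2] (PP/N)\(N\PP)  lex  "which"
[0,2] PP/N  <  k=1
[2,3] (NP/N)\(PP/N)  lex  "often"
[0,3] NP/N  <  k=2
[3,4] (S\NP)\(NP/N)  lex  "city"
[0,4] S\NP  <  k=3
[4,5] N  lex  "idea"
[5,6] (S\(S\NP))\N  lex  "quickly"
[4,6] S\(S\NP)  <  k=5
[0,6] S  <  k=4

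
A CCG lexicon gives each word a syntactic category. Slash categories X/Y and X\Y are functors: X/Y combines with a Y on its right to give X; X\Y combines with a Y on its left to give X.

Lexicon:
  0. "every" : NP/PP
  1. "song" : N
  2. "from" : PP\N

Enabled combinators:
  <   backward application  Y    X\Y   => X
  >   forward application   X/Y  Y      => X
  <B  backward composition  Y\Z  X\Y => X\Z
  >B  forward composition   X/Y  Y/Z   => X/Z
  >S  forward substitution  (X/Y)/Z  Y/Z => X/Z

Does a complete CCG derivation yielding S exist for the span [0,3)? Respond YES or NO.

NP/PP N PP\N
CKY chart[0,3] = {NP}; S ∉ chart

NO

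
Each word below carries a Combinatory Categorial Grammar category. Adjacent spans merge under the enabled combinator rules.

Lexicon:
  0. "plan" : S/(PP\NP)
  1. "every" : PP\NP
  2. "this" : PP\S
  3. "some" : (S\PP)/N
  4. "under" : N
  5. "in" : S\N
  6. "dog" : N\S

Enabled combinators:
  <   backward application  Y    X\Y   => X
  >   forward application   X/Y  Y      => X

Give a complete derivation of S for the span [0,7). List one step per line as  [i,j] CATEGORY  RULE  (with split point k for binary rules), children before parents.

[0,1] S/(PP\NP)  lex  "plan"
[1,2] PP\NP  lex  "every"
[0,2] S  >  k=1
[2,3] PP\S  lex  "this"
[0,3] PP  <  k=2
[3,4] (S\PP)/N  lex  "some"
[4,5] N  lex  "under"
[5,6] S\N  lex  "in"
[4,6] S  <  k=5
[6,7] N\S  lex  "dog"
[4,7] N  <  k=6
[3,7] S\PP  >  k=4
[0,7] S  <  k=3

[0,7] S   <
  [0,3] PP   <
    [0,2] S   >
      [0,1] "plan" : S/(PP\NP)
      [1,2] "every" : PP\NP
    [2,3] "this" : PP\S
  [3,7] S\PP   >
    [3,4] "some" : (S\PP)/N
    [4,7] N   <
      [4,6] S   <
        [4,5] "under" : N
        [5,6] "in" : S\N
      [6,7] "dog" : N\S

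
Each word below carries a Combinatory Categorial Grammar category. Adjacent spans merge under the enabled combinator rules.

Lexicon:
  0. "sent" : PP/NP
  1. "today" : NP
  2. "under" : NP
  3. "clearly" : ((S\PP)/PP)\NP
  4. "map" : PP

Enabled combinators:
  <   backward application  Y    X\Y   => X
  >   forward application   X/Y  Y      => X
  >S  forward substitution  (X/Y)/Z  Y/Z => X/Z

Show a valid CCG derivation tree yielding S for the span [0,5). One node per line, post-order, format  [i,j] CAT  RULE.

[0,1] PP/NP  lex  "sent"
[1,2] NP  lex  "today"
[0,2] PP  >  k=1
[2,3] NP  lex  "under"
[3,4] ((S\PP)/PP)\NP  lex  "clearly"
[2,4] (S\PP)/PP  <  k=3
[4,5] PP  lex  "map"
[2,5] S\PP  >  k=4
[0,5] S  <  k=2

[0,5] S   <
  [0,2] PP   >
    [0,1] "sent" : PP/NP
    [1,2] "today" : NP
  [2,5] S\PP   >
    [2,4] (S\PP)/PP   <
      [2,3] "under" : NP
      [3,4] "clearly" : ((S\PP)/PP)\NP
    [4,5] "map" : PP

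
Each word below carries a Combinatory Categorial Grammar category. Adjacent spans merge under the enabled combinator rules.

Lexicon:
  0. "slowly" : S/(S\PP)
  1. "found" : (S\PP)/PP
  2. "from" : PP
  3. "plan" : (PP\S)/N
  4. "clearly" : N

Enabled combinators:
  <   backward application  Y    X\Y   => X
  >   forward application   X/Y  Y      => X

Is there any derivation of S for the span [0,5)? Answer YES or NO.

NO

S/(S\PP) (S\PP)/PP PP (PP\S)/N N
CKY chart[0,5] = {PP}; S ∉ chart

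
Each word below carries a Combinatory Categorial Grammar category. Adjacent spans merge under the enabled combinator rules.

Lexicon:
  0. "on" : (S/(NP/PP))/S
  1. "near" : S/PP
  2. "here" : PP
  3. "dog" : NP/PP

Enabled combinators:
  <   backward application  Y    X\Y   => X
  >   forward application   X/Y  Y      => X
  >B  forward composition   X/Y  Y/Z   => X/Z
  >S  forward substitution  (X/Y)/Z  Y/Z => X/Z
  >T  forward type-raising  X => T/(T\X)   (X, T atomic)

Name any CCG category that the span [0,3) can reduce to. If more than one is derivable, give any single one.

[0,4] S   >
  [0,3] S/(NP/PP)   >
    [0,1] "on" : (S/(NP/PP))/S
    [1,3] S   >
      [1,2] "near" : S/PP
      [2,3] "here" : PP
  [3,4] "dog" : NP/PP

S/(NP/PP)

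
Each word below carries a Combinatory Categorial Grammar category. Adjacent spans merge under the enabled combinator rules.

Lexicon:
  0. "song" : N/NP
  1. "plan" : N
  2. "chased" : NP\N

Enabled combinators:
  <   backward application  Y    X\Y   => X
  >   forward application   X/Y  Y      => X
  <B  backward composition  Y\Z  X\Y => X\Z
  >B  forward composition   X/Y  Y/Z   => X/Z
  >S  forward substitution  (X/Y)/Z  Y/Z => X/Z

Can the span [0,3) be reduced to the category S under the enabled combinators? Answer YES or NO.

N/NP N NP\N
CKY chart[0,3] = {N}; S ∉ chart

NO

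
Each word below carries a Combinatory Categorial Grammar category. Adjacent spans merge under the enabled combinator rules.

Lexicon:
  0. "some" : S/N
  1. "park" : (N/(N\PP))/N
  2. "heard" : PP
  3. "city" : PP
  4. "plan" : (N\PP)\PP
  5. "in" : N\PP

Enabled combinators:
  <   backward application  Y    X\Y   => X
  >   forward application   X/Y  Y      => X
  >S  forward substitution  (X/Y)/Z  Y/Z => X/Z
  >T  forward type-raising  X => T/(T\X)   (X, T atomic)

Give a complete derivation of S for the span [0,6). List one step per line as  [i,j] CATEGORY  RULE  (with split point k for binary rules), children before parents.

[0,6] S   >
  [0,1] "some" : S/N
  [1,6] N   >
    [1,5] N/(N\PP)   >
      [1,2] "park" : (N/(N\PP))/N
      [2,5] N   >
        [2,3] N/(N\PP)   >T
          [2,3] "heard" : PP
        [3,5] N\PP   <
          [3,4] "city" : PP
          [4,5] "plan" : (N\PP)\PP
    [5,6] "in" : N\PP

[0,1] S/N  lex  "some"
[1,2] (N/(N\PP))/N  lex  "park"
[2,3] PP  lex  "heard"
[2,3] N/(N\PP)  >T
[3,4] PP  lex  "city"
[4,5] (N\PP)\PP  lex  "plan"
[3,5] N\PP  <  k=4
[2,5] N  >  k=3
[1,5] N/(N\PP)  >  k=2
[5,6] N\PP  lex  "in"
[1,6] N  >  k=5
[0,6] S  >  k=1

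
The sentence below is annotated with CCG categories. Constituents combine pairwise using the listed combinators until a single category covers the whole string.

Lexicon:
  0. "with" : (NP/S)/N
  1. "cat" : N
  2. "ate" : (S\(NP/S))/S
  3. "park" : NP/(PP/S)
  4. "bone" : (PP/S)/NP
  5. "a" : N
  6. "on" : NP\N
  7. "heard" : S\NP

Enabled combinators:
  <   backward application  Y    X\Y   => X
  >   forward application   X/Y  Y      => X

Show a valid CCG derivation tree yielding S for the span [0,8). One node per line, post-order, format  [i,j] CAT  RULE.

[0,8] S   <
  [0,2] NP/S   >
    [0,1] "with" : (NP/S)/N
    [1,2] "cat" : N
  [2,8] S\(NP/S)   >
    [2,3] "ate" : (S\(NP/S))/S
    [3,8] S   <
      [3,7] NP   >
        [3,4] "park" : NP/(PP/S)
        [4,7] PP/S   >
          [4,5] "bone" : (PP/S)/NP
          [5,7] NP   <
            [5,6] "a" : N
            [6,7] "on" : NP\N
      [7,8] "heard" : S\NP

[0,1] (NP/S)/N  lex  "with"
[1,2] N  lex  "cat"
[0,2] NP/S  >  k=1
[2,3] (S\(NP/S))/S  lex  "ate"
[3,4] NP/(PP/S)  lex  "park"
[4,5] (PP/S)/NP  lex  "bone"
[5,6] N  lex  "a"
[6,7] NP\N  lex  "on"
[5,7] NP  <  k=6
[4,7] PP/S  >  k=5
[3,7] NP  >  k=4
[7,8] S\NP  lex  "heard"
[3,8] S  <  k=7
[2,8] S\(NP/S)  >  k=3
[0,8] S  <  k=2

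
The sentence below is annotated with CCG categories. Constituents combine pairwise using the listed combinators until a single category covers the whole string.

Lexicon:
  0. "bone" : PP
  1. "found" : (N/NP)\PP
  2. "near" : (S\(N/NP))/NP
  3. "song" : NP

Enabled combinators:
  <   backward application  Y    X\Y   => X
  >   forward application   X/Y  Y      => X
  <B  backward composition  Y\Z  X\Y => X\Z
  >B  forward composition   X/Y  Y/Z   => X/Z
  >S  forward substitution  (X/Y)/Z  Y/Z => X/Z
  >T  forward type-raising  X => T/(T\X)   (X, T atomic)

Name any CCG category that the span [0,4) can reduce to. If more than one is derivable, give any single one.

[0,4] S   <
  [0,2] N/NP   <
    [0,1] "bone" : PP
    [1,2] "found" : (N/NP)\PP
  [2,4] S\(N/NP)   >
    [2,3] "near" : (S\(N/NP))/NP
    [3,4] "song" : NP

S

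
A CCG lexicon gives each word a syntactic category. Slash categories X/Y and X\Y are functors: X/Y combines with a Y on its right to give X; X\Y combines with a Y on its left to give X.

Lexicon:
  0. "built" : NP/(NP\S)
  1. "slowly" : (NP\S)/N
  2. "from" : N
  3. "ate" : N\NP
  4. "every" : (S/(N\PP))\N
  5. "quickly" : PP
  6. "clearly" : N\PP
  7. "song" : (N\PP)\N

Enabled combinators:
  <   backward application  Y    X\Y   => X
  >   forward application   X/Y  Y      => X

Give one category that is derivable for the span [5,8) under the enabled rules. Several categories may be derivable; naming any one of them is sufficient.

[0,8] S   >
  [0,5] S/(N\PP)   <
    [0,4] N   <
      [0,3] NP   >
        [0,1] "built" : NP/(NP\S)
        [1,3] NP\S   >
          [1,2] "slowly" : (NP\S)/N
          [2,3] "from" : N
      [3,4] "ate" : N\NP
    [4,5] "every" : (S/(N\PP))\N
  [5,8] N\PP   <
    [5,7] N   <
      [5,6] "quickly" : PP
      [6,7] "clearly" : N\PP
    [7,8] "song" : (N\PP)\N

N\PP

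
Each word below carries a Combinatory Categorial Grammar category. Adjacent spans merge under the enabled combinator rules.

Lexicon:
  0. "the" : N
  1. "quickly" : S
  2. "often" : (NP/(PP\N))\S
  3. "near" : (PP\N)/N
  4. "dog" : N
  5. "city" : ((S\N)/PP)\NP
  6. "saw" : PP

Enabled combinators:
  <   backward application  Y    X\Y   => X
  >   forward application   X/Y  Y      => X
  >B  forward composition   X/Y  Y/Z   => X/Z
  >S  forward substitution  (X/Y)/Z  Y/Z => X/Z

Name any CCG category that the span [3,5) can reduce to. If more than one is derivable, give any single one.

[0,7] S   <
  [0,1] "the" : N
  [1,7] S\N   >
    [1,6] (S\N)/PP   <
      [1,5] NP   >
        [1,3] NP/(PP\N)   <
          [1,2] "quickly" : S
          [2,3] "often" : (NP/(PP\N))\S
        [3,5] PP\N   >
          [3,4] "near" : (PP\N)/N
          [4,5] "dog" : N
      [5,6] "city" : ((S\N)/PP)\NP
    [6,7] "saw" : PP

PP\N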